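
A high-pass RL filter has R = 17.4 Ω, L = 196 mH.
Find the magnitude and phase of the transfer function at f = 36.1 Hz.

Step 1 — Angular frequency: ω = 2π·36.1 = 226.8 rad/s.
Step 2 — Transfer function: H(jω) = jωL/(R + jωL).
Step 3 — Numerator jωL = j·44.46; denominator R + jωL = 17.4 + j44.46.
Step 4 — H = 0.8672 + j0.3394.
Step 5 — Magnitude: |H| = 0.9312 (-0.6 dB); phase: φ = 21.4°.

|H| = 0.9312 (-0.6 dB), φ = 21.4°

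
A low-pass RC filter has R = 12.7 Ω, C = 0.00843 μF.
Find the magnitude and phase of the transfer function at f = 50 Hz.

Step 1 — Angular frequency: ω = 2π·50 = 314.2 rad/s.
Step 2 — Transfer function: H(jω) = 1/(1 + jωRC).
Step 3 — Denominator: 1 + jωRC = 1 + j·314.2·12.7·8.43e-09 = 1 + j3.363e-05.
Step 4 — H = 1 - j3.363e-05.
Step 5 — Magnitude: |H| = 1 (-0.0 dB); phase: φ = -0.0°.

|H| = 1 (-0.0 dB), φ = -0.0°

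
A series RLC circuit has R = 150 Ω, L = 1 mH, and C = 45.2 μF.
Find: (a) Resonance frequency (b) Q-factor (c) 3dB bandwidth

Step 1 — Resonance condition Im(Z)=0 gives ω₀ = 1/√(LC).
Step 2 — ω₀ = 1/√(0.001·4.52e-05) = 4704 rad/s.
Step 3 — f₀ = ω₀/(2π) = 748.6 Hz.
Step 4 — Series Q: Q = ω₀L/R = 4704·0.001/150 = 0.03136.
Step 5 — 3dB bandwidth: Δω = ω₀/Q = 1.5e+05 rad/s; BW = Δω/(2π) = 2.387e+04 Hz.

(a) f₀ = 748.6 Hz  (b) Q = 0.03136  (c) BW = 2.387e+04 Hz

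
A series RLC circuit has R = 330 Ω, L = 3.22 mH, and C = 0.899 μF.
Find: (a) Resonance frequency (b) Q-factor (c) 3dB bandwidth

Step 1 — Resonance: ω₀ = 1/√(LC) = 1/√(0.00322·8.99e-07) = 1.859e+04 rad/s.
Step 2 — f₀ = ω₀/(2π) = 2958 Hz.
Step 3 — Series Q: Q = ω₀L/R = 1.859e+04·0.00322/330 = 0.1814.
Step 4 — Bandwidth: Δω = ω₀/Q = 1.025e+05 rad/s; BW = Δω/(2π) = 1.631e+04 Hz.

(a) f₀ = 2958 Hz  (b) Q = 0.1814  (c) BW = 1.631e+04 Hz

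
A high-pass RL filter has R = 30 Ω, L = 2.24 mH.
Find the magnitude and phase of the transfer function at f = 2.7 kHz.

Step 1 — Angular frequency: ω = 2π·2700 = 1.696e+04 rad/s.
Step 2 — Transfer function: H(jω) = jωL/(R + jωL).
Step 3 — Numerator jωL = j·38; denominator R + jωL = 30 + j38.
Step 4 — H = 0.616 + j0.4863.
Step 5 — Magnitude: |H| = 0.7849 (-2.1 dB); phase: φ = 38.3°.

|H| = 0.7849 (-2.1 dB), φ = 38.3°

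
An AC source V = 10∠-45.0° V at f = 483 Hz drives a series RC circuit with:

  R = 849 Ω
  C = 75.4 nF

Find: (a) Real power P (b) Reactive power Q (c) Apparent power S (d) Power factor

Step 1 — Angular frequency: ω = 2π·f = 2π·483 = 3035 rad/s.
Step 2 — Component impedances:
  R: Z = R = 849 Ω
  C: Z = 1/(jωC) = -j/(ω·C) = 0 - j4370 Ω
Step 3 — Series combination: Z_total = R + C = 849 - j4370 Ω = 4452∠-79.0° Ω.
Step 4 — Source phasor: V = 10∠-45.0° V = 7.071 - j7.071 V.
Step 5 — Current: I = V / Z = 0.001862 + j0.001256 A = 0.002246∠34.0° A.
Step 6 — Complex power: S = V·I* = 0.004284 - j0.02205 VA.
Step 7 — Real power: P = Re(S) = 0.004284 W.
Step 8 — Reactive power: Q = Im(S) = -0.02205 VAR.
Step 9 — Apparent power: |S| = 0.02246 VA.
Step 10 — Power factor: PF = P/|S| = 0.1907 (leading).

(a) P = 0.004284 W  (b) Q = -0.02205 VAR  (c) S = 0.02246 VA  (d) PF = 0.1907 (leading)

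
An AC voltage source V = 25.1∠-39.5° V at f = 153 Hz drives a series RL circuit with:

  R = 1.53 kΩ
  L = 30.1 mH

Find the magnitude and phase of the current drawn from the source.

Step 1 — Angular frequency: ω = 2π·f = 2π·153 = 961.3 rad/s.
Step 2 — Component impedances:
  R: Z = R = 1530 Ω
  L: Z = jωL = j·961.3·0.0301 = 0 + j28.94 Ω
Step 3 — Series combination: Z_total = R + L = 1530 + j28.94 Ω = 1530∠1.1° Ω.
Step 4 — Source phasor: V = 25.1∠-39.5° V = 19.37 - j15.97 V.
Step 5 — Ohm's law: I = V / Z_total = (19.37 - j15.97) / (1530 + j28.94) = 0.01246 - j0.01067 A.
Step 6 — Convert to polar: |I| = 0.0164 A, ∠I = -40.6°.

I = 0.0164∠-40.6° A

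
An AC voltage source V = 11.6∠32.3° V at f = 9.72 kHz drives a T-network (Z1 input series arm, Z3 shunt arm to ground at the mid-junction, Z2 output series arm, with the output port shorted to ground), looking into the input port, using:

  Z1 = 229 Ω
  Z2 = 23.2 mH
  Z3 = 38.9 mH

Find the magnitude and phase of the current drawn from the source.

Step 1 — Angular frequency: ω = 2π·f = 2π·9720 = 6.107e+04 rad/s.
Step 2 — Component impedances:
  Z1: Z = R = 229 Ω
  Z2: Z = jωL = j·6.107e+04·0.0232 = 0 + j1417 Ω
  Z3: Z = jωL = j·6.107e+04·0.0389 = 0 + j2376 Ω
Step 3 — With the output port shorted to ground, the output series arm Z2 runs from the junction to ground; the shunt arm Z3 also runs from the junction to ground. They appear in parallel: Z3 || Z2 = 0 + j887.5 Ω.
Step 4 — Series with input arm Z1: Z_in = Z1 + (Z3 || Z2) = 229 + j887.5 Ω = 916.6∠75.5° Ω.
Step 5 — Source phasor: V = 11.6∠32.3° V = 9.805 + j6.198 V.
Step 6 — Ohm's law: I = V / Z_total = (9.805 + j6.198) / (229 + j887.5) = 0.00922 - j0.008668 A.
Step 7 — Convert to polar: |I| = 0.01266 A, ∠I = -43.2°.

I = 0.01266∠-43.2° A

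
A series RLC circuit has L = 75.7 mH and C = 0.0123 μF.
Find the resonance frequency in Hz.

Step 1 — Resonance condition Im(Z)=0 gives ω₀ = 1/√(LC).
Step 2 — ω₀ = 1/√(0.0757·1.23e-08) = 3.277e+04 rad/s.
Step 3 — f₀ = ω₀/(2π) = 5216 Hz.

f₀ = 5216 Hz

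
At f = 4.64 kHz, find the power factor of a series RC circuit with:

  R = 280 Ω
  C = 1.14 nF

Step 1 — Angular frequency: ω = 2π·f = 2π·4640 = 2.915e+04 rad/s.
Step 2 — Component impedances:
  R: Z = R = 280 Ω
  C: Z = 1/(jωC) = -j/(ω·C) = 0 - j3.009e+04 Ω
Step 3 — Series combination: Z_total = R + C = 280 - j3.009e+04 Ω = 3.009e+04∠-89.5° Ω.
Step 4 — Power factor: PF = cos(φ) = Re(Z)/|Z| = 280/30089.6 = 0.009306.
Step 5 — Type: Im(Z) = -3.009e+04 ⇒ leading (phase φ = -89.5°).

PF = 0.009306 (leading, φ = -89.5°)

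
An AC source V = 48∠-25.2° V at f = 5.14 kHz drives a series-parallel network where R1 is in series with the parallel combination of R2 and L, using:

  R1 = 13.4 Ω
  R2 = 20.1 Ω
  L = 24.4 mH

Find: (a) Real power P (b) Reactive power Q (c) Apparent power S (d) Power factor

Step 1 — Angular frequency: ω = 2π·f = 2π·5140 = 3.23e+04 rad/s.
Step 2 — Component impedances:
  R1: Z = R = 13.4 Ω
  R2: Z = R = 20.1 Ω
  L: Z = jωL = j·3.23e+04·0.0244 = 0 + j788 Ω
Step 3 — Parallel branch: R2 || L = 1/(1/R2 + 1/L) = 20.09 + j0.5124 Ω.
Step 4 — Series with R1: Z_total = R1 + (R2 || L) = 33.49 + j0.5124 Ω = 33.49∠0.9° Ω.
Step 5 — Source phasor: V = 48∠-25.2° V = 43.43 - j20.44 V.
Step 6 — Current: I = V / Z = 1.287 - j0.63 A = 1.433∠-26.1° A.
Step 7 — Complex power: S = V·I* = 68.79 + j1.052 VA.
Step 8 — Real power: P = Re(S) = 68.79 W.
Step 9 — Reactive power: Q = Im(S) = 1.052 VAR.
Step 10 — Apparent power: |S| = 68.79 VA.
Step 11 — Power factor: PF = P/|S| = 0.9999 (lagging).

(a) P = 68.79 W  (b) Q = 1.052 VAR  (c) S = 68.79 VA  (d) PF = 0.9999 (lagging)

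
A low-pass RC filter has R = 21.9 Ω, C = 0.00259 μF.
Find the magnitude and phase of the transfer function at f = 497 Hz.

Step 1 — Angular frequency: ω = 2π·497 = 3123 rad/s.
Step 2 — Transfer function: H(jω) = 1/(1 + jωRC).
Step 3 — Denominator: 1 + jωRC = 1 + j·3123·21.9·2.59e-09 = 1 + j0.0001771.
Step 4 — H = 1 - j0.0001771.
Step 5 — Magnitude: |H| = 1 (-0.0 dB); phase: φ = -0.0°.

|H| = 1 (-0.0 dB), φ = -0.0°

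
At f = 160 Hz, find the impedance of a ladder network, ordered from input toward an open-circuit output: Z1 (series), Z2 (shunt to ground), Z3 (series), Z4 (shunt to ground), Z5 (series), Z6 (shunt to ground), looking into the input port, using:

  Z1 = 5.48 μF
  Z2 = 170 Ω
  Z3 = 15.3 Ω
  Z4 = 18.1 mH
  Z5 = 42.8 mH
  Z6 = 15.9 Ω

Step 1 — Angular frequency: ω = 2π·f = 2π·160 = 1005 rad/s.
Step 2 — Component impedances:
  Z1: Z = 1/(jωC) = -j/(ω·C) = 0 - j181.5 Ω
  Z2: Z = R = 170 Ω
  Z3: Z = R = 15.3 Ω
  Z4: Z = jωL = j·1005·0.0181 = 0 + j18.2 Ω
  Z5: Z = jωL = j·1005·0.0428 = 0 + j43.03 Ω
  Z6: Z = R = 15.9 Ω
Step 3 — Ladder network (open output): work backward from the far end, alternating series and parallel combinations. Z_in = 15.9 - j170.7 Ω = 171.4∠-84.7° Ω.

Z = 15.9 - j170.7 Ω = 171.4∠-84.7° Ω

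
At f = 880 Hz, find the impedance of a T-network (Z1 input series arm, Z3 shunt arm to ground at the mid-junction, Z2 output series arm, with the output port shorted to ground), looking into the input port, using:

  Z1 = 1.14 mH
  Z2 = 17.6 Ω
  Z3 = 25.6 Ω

Step 1 — Angular frequency: ω = 2π·f = 2π·880 = 5529 rad/s.
Step 2 — Component impedances:
  Z1: Z = jωL = j·5529·0.00114 = 0 + j6.303 Ω
  Z2: Z = R = 17.6 Ω
  Z3: Z = R = 25.6 Ω
Step 3 — With the output port shorted to ground, the output series arm Z2 runs from the junction to ground; the shunt arm Z3 also runs from the junction to ground. They appear in parallel: Z3 || Z2 = 10.43 Ω.
Step 4 — Series with input arm Z1: Z_in = Z1 + (Z3 || Z2) = 10.43 + j6.303 Ω = 12.19∠31.1° Ω.

Z = 10.43 + j6.303 Ω = 12.19∠31.1° Ω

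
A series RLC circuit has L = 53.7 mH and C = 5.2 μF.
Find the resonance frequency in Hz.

Step 1 — Resonance condition Im(Z)=0 gives ω₀ = 1/√(LC).
Step 2 — ω₀ = 1/√(0.0537·5.2e-06) = 1892 rad/s.
Step 3 — f₀ = ω₀/(2π) = 301.2 Hz.

f₀ = 301.2 Hz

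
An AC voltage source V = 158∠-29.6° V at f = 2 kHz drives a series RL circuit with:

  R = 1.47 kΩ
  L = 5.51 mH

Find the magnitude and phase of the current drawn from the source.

Step 1 — Angular frequency: ω = 2π·f = 2π·2000 = 1.257e+04 rad/s.
Step 2 — Component impedances:
  R: Z = R = 1470 Ω
  L: Z = jωL = j·1.257e+04·0.00551 = 0 + j69.24 Ω
Step 3 — Series combination: Z_total = R + L = 1470 + j69.24 Ω = 1472∠2.7° Ω.
Step 4 — Source phasor: V = 158∠-29.6° V = 137.4 - j78.04 V.
Step 5 — Ohm's law: I = V / Z_total = (137.4 - j78.04) / (1470 + j69.24) = 0.09075 - j0.05737 A.
Step 6 — Convert to polar: |I| = 0.1074 A, ∠I = -32.3°.

I = 0.1074∠-32.3° A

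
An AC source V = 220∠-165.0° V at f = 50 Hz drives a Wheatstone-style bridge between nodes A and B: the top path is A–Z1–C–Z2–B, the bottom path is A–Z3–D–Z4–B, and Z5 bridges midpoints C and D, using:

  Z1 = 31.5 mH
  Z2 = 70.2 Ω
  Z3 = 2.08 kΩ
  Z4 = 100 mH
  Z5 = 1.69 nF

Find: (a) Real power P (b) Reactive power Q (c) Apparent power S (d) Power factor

Step 1 — Angular frequency: ω = 2π·f = 2π·50 = 314.2 rad/s.
Step 2 — Component impedances:
  Z1: Z = jωL = j·314.2·0.0315 = 0 + j9.896 Ω
  Z2: Z = R = 70.2 Ω
  Z3: Z = R = 2080 Ω
  Z4: Z = jωL = j·314.2·0.1 = 0 + j31.42 Ω
  Z5: Z = 1/(jωC) = -j/(ω·C) = 0 - j1.883e+06 Ω
Step 3 — Bridge requires nodal analysis (the Z5 bridge couples midpoints C and D, so the two paths cannot be reduced to a simple series/parallel combination). Setting node B to ground and injecting 1 A at node A, the 3-node admittance system at A, C, D solves to V_A = Z_AB = 67.94 + j9.291 Ω = 68.57∠7.8° Ω.
Step 4 — Source phasor: V = 220∠-165.0° V = -212.5 - j56.94 V.
Step 5 — Current: I = V / Z = -3.183 - j0.4028 A = 3.208∠-172.8° A.
Step 6 — Complex power: S = V·I* = 699.3 + j95.63 VA.
Step 7 — Real power: P = Re(S) = 699.3 W.
Step 8 — Reactive power: Q = Im(S) = 95.63 VAR.
Step 9 — Apparent power: |S| = 705.8 VA.
Step 10 — Power factor: PF = P/|S| = 0.9908 (lagging).

(a) P = 699.3 W  (b) Q = 95.63 VAR  (c) S = 705.8 VA  (d) PF = 0.9908 (lagging)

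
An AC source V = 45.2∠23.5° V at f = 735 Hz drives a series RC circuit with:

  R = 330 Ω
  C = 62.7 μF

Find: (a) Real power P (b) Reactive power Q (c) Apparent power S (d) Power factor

Step 1 — Angular frequency: ω = 2π·f = 2π·735 = 4618 rad/s.
Step 2 — Component impedances:
  R: Z = R = 330 Ω
  C: Z = 1/(jωC) = -j/(ω·C) = 0 - j3.454 Ω
Step 3 — Series combination: Z_total = R + C = 330 - j3.454 Ω = 330∠-0.6° Ω.
Step 4 — Source phasor: V = 45.2∠23.5° V = 41.45 + j18.02 V.
Step 5 — Current: I = V / Z = 0.125 + j0.05592 A = 0.137∠24.1° A.
Step 6 — Complex power: S = V·I* = 6.19 - j0.06478 VA.
Step 7 — Real power: P = Re(S) = 6.19 W.
Step 8 — Reactive power: Q = Im(S) = -0.06478 VAR.
Step 9 — Apparent power: |S| = 6.191 VA.
Step 10 — Power factor: PF = P/|S| = 0.9999 (leading).

(a) P = 6.19 W  (b) Q = -0.06478 VAR  (c) S = 6.191 VA  (d) PF = 0.9999 (leading)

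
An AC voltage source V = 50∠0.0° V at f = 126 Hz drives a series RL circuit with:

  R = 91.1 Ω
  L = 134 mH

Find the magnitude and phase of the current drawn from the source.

Step 1 — Angular frequency: ω = 2π·f = 2π·126 = 791.7 rad/s.
Step 2 — Component impedances:
  R: Z = R = 91.1 Ω
  L: Z = jωL = j·791.7·0.134 = 0 + j106.1 Ω
Step 3 — Series combination: Z_total = R + L = 91.1 + j106.1 Ω = 139.8∠49.3° Ω.
Step 4 — Source phasor: V = 50∠0.0° V = 50 V.
Step 5 — Ohm's law: I = V / Z_total = (50) / (91.1 + j106.1) = 0.233 - j0.2713 A.
Step 6 — Convert to polar: |I| = 0.3576 A, ∠I = -49.3°.

I = 0.3576∠-49.3° A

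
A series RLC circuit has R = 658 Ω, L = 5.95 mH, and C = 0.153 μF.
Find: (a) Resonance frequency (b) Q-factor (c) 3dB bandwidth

Step 1 — Resonance condition Im(Z)=0 gives ω₀ = 1/√(LC).
Step 2 — ω₀ = 1/√(0.00595·1.53e-07) = 3.314e+04 rad/s.
Step 3 — f₀ = ω₀/(2π) = 5275 Hz.
Step 4 — Series Q: Q = ω₀L/R = 3.314e+04·0.00595/658 = 0.2997.
Step 5 — 3dB bandwidth: Δω = ω₀/Q = 1.106e+05 rad/s; BW = Δω/(2π) = 1.76e+04 Hz.

(a) f₀ = 5275 Hz  (b) Q = 0.2997  (c) BW = 1.76e+04 Hz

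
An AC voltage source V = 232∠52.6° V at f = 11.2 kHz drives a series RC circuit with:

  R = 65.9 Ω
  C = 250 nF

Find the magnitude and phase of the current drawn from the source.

Step 1 — Angular frequency: ω = 2π·f = 2π·1.12e+04 = 7.037e+04 rad/s.
Step 2 — Component impedances:
  R: Z = R = 65.9 Ω
  C: Z = 1/(jωC) = -j/(ω·C) = 0 - j56.84 Ω
Step 3 — Series combination: Z_total = R + C = 65.9 - j56.84 Ω = 87.03∠-40.8° Ω.
Step 4 — Source phasor: V = 232∠52.6° V = 140.9 + j184.3 V.
Step 5 — Ohm's law: I = V / Z_total = (140.9 + j184.3) / (65.9 - j56.84) = -0.1571 + j2.661 A.
Step 6 — Convert to polar: |I| = 2.666 A, ∠I = 93.4°.

I = 2.666∠93.4° A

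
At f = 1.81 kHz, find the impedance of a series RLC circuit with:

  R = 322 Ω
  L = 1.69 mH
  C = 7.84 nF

Step 1 — Angular frequency: ω = 2π·f = 2π·1810 = 1.137e+04 rad/s.
Step 2 — Component impedances:
  R: Z = R = 322 Ω
  L: Z = jωL = j·1.137e+04·0.00169 = 0 + j19.22 Ω
  C: Z = 1/(jωC) = -j/(ω·C) = 0 - j1.122e+04 Ω
Step 3 — Series combination: Z_total = R + L + C = 322 - j1.12e+04 Ω = 1.12e+04∠-88.4° Ω.

Z = 322 - j1.12e+04 Ω = 1.12e+04∠-88.4° Ω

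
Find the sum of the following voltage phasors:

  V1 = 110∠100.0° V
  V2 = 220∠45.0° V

Step 1 — Convert each phasor to rectangular form:
  V1 = 110·(cos(100.0°) + j·sin(100.0°)) = -19.1 + j108.3 V
  V2 = 220·(cos(45.0°) + j·sin(45.0°)) = 155.6 + j155.6 V
Step 2 — Sum components: V_total = 136.5 + j263.9 V.
Step 3 — Convert to polar: |V_total| = 297.1 V, ∠V_total = 62.7°.

V_total = 297.1∠62.7° V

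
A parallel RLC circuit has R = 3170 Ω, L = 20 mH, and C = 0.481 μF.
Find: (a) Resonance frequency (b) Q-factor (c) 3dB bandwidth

Step 1 — Resonance: ω₀ = 1/√(LC) = 1/√(0.02·4.81e-07) = 1.02e+04 rad/s.
Step 2 — f₀ = ω₀/(2π) = 1623 Hz.
Step 3 — Parallel Q: Q = R/(ω₀L) = 3170/(1.02e+04·0.02) = 15.55.
Step 4 — Bandwidth: Δω = ω₀/Q = 655.8 rad/s; BW = Δω/(2π) = 104.4 Hz.

(a) f₀ = 1623 Hz  (b) Q = 15.55  (c) BW = 104.4 Hz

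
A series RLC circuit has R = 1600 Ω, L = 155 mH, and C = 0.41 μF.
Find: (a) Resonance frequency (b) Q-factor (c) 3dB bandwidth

Step 1 — Resonance: ω₀ = 1/√(LC) = 1/√(0.155·4.1e-07) = 3967 rad/s.
Step 2 — f₀ = ω₀/(2π) = 631.3 Hz.
Step 3 — Series Q: Q = ω₀L/R = 3967·0.155/1600 = 0.3843.
Step 4 — Bandwidth: Δω = ω₀/Q = 1.032e+04 rad/s; BW = Δω/(2π) = 1643 Hz.

(a) f₀ = 631.3 Hz  (b) Q = 0.3843  (c) BW = 1643 Hz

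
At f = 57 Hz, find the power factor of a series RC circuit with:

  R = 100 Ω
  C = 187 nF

Step 1 — Angular frequency: ω = 2π·f = 2π·57 = 358.1 rad/s.
Step 2 — Component impedances:
  R: Z = R = 100 Ω
  C: Z = 1/(jωC) = -j/(ω·C) = 0 - j1.493e+04 Ω
Step 3 — Series combination: Z_total = R + C = 100 - j1.493e+04 Ω = 1.493e+04∠-89.6° Ω.
Step 4 — Power factor: PF = cos(φ) = Re(Z)/|Z| = 100/14932 = 0.006697.
Step 5 — Type: Im(Z) = -1.493e+04 ⇒ leading (phase φ = -89.6°).

PF = 0.006697 (leading, φ = -89.6°)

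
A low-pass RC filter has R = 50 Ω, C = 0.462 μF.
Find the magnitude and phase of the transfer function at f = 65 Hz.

Step 1 — Angular frequency: ω = 2π·65 = 408.4 rad/s.
Step 2 — Transfer function: H(jω) = 1/(1 + jωRC).
Step 3 — Denominator: 1 + jωRC = 1 + j·408.4·50·4.62e-07 = 1 + j0.009434.
Step 4 — H = 0.9999 - j0.009433.
Step 5 — Magnitude: |H| = 1 (-0.0 dB); phase: φ = -0.5°.

|H| = 1 (-0.0 dB), φ = -0.5°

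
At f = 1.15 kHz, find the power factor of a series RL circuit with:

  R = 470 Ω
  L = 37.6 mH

Step 1 — Angular frequency: ω = 2π·f = 2π·1150 = 7226 rad/s.
Step 2 — Component impedances:
  R: Z = R = 470 Ω
  L: Z = jωL = j·7226·0.0376 = 0 + j271.7 Ω
Step 3 — Series combination: Z_total = R + L = 470 + j271.7 Ω = 542.9∠30.0° Ω.
Step 4 — Power factor: PF = cos(φ) = Re(Z)/|Z| = 470/542.87 = 0.8658.
Step 5 — Type: Im(Z) = 271.7 ⇒ lagging (phase φ = 30.0°).

PF = 0.8658 (lagging, φ = 30.0°)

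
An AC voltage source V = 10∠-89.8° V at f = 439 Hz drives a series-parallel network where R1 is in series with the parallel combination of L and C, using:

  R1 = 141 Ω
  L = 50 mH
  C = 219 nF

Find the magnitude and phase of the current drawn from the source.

Step 1 — Angular frequency: ω = 2π·f = 2π·439 = 2758 rad/s.
Step 2 — Component impedances:
  R1: Z = R = 141 Ω
  L: Z = jωL = j·2758·0.05 = 0 + j137.9 Ω
  C: Z = 1/(jωC) = -j/(ω·C) = 0 - j1655 Ω
Step 3 — Parallel branch: L || C = 1/(1/L + 1/C) = 0 + j150.5 Ω.
Step 4 — Series with R1: Z_total = R1 + (L || C) = 141 + j150.5 Ω = 206.2∠46.9° Ω.
Step 5 — Source phasor: V = 10∠-89.8° V = 0.03491 - j10 V.
Step 6 — Ohm's law: I = V / Z_total = (0.03491 - j10) / (141 + j150.5) = -0.03527 - j0.03329 A.
Step 7 — Convert to polar: |I| = 0.0485 A, ∠I = -136.7°.

I = 0.0485∠-136.7° A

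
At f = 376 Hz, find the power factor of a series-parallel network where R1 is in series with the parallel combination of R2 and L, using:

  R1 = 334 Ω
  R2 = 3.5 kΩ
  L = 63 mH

Step 1 — Angular frequency: ω = 2π·f = 2π·376 = 2362 rad/s.
Step 2 — Component impedances:
  R1: Z = R = 334 Ω
  R2: Z = R = 3500 Ω
  L: Z = jωL = j·2362·0.063 = 0 + j148.8 Ω
Step 3 — Parallel branch: R2 || L = 1/(1/R2 + 1/L) = 6.318 + j148.6 Ω.
Step 4 — Series with R1: Z_total = R1 + (R2 || L) = 340.3 + j148.6 Ω = 371.3∠23.6° Ω.
Step 5 — Power factor: PF = cos(φ) = Re(Z)/|Z| = 340.3/371.3 = 0.9165.
Step 6 — Type: Im(Z) = 148.6 ⇒ lagging (phase φ = 23.6°).

PF = 0.9165 (lagging, φ = 23.6°)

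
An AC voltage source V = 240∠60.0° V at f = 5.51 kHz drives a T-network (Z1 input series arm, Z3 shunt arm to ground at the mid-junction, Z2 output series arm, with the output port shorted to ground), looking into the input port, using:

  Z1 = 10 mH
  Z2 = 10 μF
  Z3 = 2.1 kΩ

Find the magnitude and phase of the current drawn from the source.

Step 1 — Angular frequency: ω = 2π·f = 2π·5510 = 3.462e+04 rad/s.
Step 2 — Component impedances:
  Z1: Z = jωL = j·3.462e+04·0.01 = 0 + j346.2 Ω
  Z2: Z = 1/(jωC) = -j/(ω·C) = 0 - j2.888 Ω
  Z3: Z = R = 2100 Ω
Step 3 — With the output port shorted to ground, the output series arm Z2 runs from the junction to ground; the shunt arm Z3 also runs from the junction to ground. They appear in parallel: Z3 || Z2 = 0.003973 - j2.888 Ω.
Step 4 — Series with input arm Z1: Z_in = Z1 + (Z3 || Z2) = 0.003973 + j343.3 Ω = 343.3∠90.0° Ω.
Step 5 — Source phasor: V = 240∠60.0° V = 120 + j207.8 V.
Step 6 — Ohm's law: I = V / Z_total = (120 + j207.8) / (0.003973 + j343.3) = 0.6054 - j0.3495 A.
Step 7 — Convert to polar: |I| = 0.6991 A, ∠I = -30.0°.

I = 0.6991∠-30.0° A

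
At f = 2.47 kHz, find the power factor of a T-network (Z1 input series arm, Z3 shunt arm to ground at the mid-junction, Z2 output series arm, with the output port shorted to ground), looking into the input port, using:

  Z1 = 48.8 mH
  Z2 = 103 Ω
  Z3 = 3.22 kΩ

Step 1 — Angular frequency: ω = 2π·f = 2π·2470 = 1.552e+04 rad/s.
Step 2 — Component impedances:
  Z1: Z = jωL = j·1.552e+04·0.0488 = 0 + j757.4 Ω
  Z2: Z = R = 103 Ω
  Z3: Z = R = 3220 Ω
Step 3 — With the output port shorted to ground, the output series arm Z2 runs from the junction to ground; the shunt arm Z3 also runs from the junction to ground. They appear in parallel: Z3 || Z2 = 99.81 Ω.
Step 4 — Series with input arm Z1: Z_in = Z1 + (Z3 || Z2) = 99.81 + j757.4 Ω = 763.9∠82.5° Ω.
Step 5 — Power factor: PF = cos(φ) = Re(Z)/|Z| = 99.81/763.9 = 0.1307.
Step 6 — Type: Im(Z) = 757.4 ⇒ lagging (phase φ = 82.5°).

PF = 0.1307 (lagging, φ = 82.5°)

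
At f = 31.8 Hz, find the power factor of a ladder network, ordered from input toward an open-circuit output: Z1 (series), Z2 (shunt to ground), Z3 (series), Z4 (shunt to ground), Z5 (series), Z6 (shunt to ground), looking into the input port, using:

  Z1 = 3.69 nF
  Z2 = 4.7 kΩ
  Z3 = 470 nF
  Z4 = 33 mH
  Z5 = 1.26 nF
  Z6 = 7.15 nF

Step 1 — Angular frequency: ω = 2π·f = 2π·31.8 = 199.8 rad/s.
Step 2 — Component impedances:
  Z1: Z = 1/(jωC) = -j/(ω·C) = 0 - j1.356e+06 Ω
  Z2: Z = R = 4700 Ω
  Z3: Z = 1/(jωC) = -j/(ω·C) = 0 - j1.065e+04 Ω
  Z4: Z = jωL = j·199.8·0.033 = 0 + j6.594 Ω
  Z5: Z = 1/(jωC) = -j/(ω·C) = 0 - j3.972e+06 Ω
  Z6: Z = 1/(jωC) = -j/(ω·C) = 0 - j7e+05 Ω
Step 3 — Ladder network (open output): work backward from the far end, alternating series and parallel combinations. Z_in = 3933 - j1.358e+06 Ω = 1.358e+06∠-89.8° Ω.
Step 4 — Power factor: PF = cos(φ) = Re(Z)/|Z| = 3933/1.358e+06 = 0.002896.
Step 5 — Type: Im(Z) = -1.358e+06 ⇒ leading (phase φ = -89.8°).

PF = 0.002896 (leading, φ = -89.8°)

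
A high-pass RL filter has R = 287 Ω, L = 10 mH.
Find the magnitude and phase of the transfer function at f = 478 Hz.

Step 1 — Angular frequency: ω = 2π·478 = 3003 rad/s.
Step 2 — Transfer function: H(jω) = jωL/(R + jωL).
Step 3 — Numerator jωL = j·30.03; denominator R + jωL = 287 + j30.03.
Step 4 — H = 0.01083 + j0.1035.
Step 5 — Magnitude: |H| = 0.1041 (-19.7 dB); phase: φ = 84.0°.

|H| = 0.1041 (-19.7 dB), φ = 84.0°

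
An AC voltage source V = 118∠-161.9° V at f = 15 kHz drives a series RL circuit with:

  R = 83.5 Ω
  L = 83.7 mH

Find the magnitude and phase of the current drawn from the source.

Step 1 — Angular frequency: ω = 2π·f = 2π·1.5e+04 = 9.425e+04 rad/s.
Step 2 — Component impedances:
  R: Z = R = 83.5 Ω
  L: Z = jωL = j·9.425e+04·0.0837 = 0 + j7889 Ω
Step 3 — Series combination: Z_total = R + L = 83.5 + j7889 Ω = 7889∠89.4° Ω.
Step 4 — Source phasor: V = 118∠-161.9° V = -112.2 - j36.66 V.
Step 5 — Ohm's law: I = V / Z_total = (-112.2 - j36.66) / (83.5 + j7889) = -0.004797 + j0.01417 A.
Step 6 — Convert to polar: |I| = 0.01496 A, ∠I = 108.7°.

I = 0.01496∠108.7° A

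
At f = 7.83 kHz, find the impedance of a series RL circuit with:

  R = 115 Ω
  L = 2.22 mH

Step 1 — Angular frequency: ω = 2π·f = 2π·7830 = 4.92e+04 rad/s.
Step 2 — Component impedances:
  R: Z = R = 115 Ω
  L: Z = jωL = j·4.92e+04·0.00222 = 0 + j109.2 Ω
Step 3 — Series combination: Z_total = R + L = 115 + j109.2 Ω = 158.6∠43.5° Ω.

Z = 115 + j109.2 Ω = 158.6∠43.5° Ω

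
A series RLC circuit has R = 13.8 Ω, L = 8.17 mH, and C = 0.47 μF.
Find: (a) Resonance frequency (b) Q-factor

Step 1 — Resonance condition Im(Z)=0 gives ω₀ = 1/√(LC).
Step 2 — ω₀ = 1/√(0.00817·4.7e-07) = 1.614e+04 rad/s.
Step 3 — f₀ = ω₀/(2π) = 2568 Hz.
Step 4 — Series Q: Q = ω₀L/R = 1.614e+04·0.00817/13.8 = 9.554.

(a) f₀ = 2568 Hz  (b) Q = 9.554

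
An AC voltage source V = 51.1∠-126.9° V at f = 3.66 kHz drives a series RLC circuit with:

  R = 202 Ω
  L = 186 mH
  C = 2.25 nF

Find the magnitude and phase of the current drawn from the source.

Step 1 — Angular frequency: ω = 2π·f = 2π·3660 = 2.3e+04 rad/s.
Step 2 — Component impedances:
  R: Z = R = 202 Ω
  L: Z = jωL = j·2.3e+04·0.186 = 0 + j4277 Ω
  C: Z = 1/(jωC) = -j/(ω·C) = 0 - j1.933e+04 Ω
Step 3 — Series combination: Z_total = R + L + C = 202 - j1.505e+04 Ω = 1.505e+04∠-89.2° Ω.
Step 4 — Source phasor: V = 51.1∠-126.9° V = -30.68 - j40.86 V.
Step 5 — Ohm's law: I = V / Z_total = (-30.68 - j40.86) / (202 - j1.505e+04) = 0.002687 - j0.002075 A.
Step 6 — Convert to polar: |I| = 0.003395 A, ∠I = -37.7°.

I = 0.003395∠-37.7° A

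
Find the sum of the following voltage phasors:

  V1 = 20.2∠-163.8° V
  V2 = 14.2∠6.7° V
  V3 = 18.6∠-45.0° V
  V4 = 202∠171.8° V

Step 1 — Convert each phasor to rectangular form:
  V1 = 20.2·(cos(-163.8°) + j·sin(-163.8°)) = -19.4 - j5.636 V
  V2 = 14.2·(cos(6.7°) + j·sin(6.7°)) = 14.1 + j1.657 V
  V3 = 18.6·(cos(-45.0°) + j·sin(-45.0°)) = 13.15 - j13.15 V
  V4 = 202·(cos(171.8°) + j·sin(171.8°)) = -199.9 + j28.81 V
Step 2 — Sum components: V_total = -192.1 + j11.68 V.
Step 3 — Convert to polar: |V_total| = 192.4 V, ∠V_total = 176.5°.

V_total = 192.4∠176.5° V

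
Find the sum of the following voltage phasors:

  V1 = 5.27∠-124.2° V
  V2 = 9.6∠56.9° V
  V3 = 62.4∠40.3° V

Step 1 — Convert each phasor to rectangular form:
  V1 = 5.27·(cos(-124.2°) + j·sin(-124.2°)) = -2.962 - j4.359 V
  V2 = 9.6·(cos(56.9°) + j·sin(56.9°)) = 5.243 + j8.042 V
  V3 = 62.4·(cos(40.3°) + j·sin(40.3°)) = 47.59 + j40.36 V
Step 2 — Sum components: V_total = 49.87 + j44.04 V.
Step 3 — Convert to polar: |V_total| = 66.53 V, ∠V_total = 41.4°.

V_total = 66.53∠41.4° V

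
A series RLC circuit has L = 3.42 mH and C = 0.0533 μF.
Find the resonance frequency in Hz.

Step 1 — Resonance condition Im(Z)=0 gives ω₀ = 1/√(LC).
Step 2 — ω₀ = 1/√(0.00342·5.33e-08) = 7.407e+04 rad/s.
Step 3 — f₀ = ω₀/(2π) = 1.179e+04 Hz.

f₀ = 1.179e+04 Hz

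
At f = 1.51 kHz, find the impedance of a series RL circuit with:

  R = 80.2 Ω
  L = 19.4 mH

Step 1 — Angular frequency: ω = 2π·f = 2π·1510 = 9488 rad/s.
Step 2 — Component impedances:
  R: Z = R = 80.2 Ω
  L: Z = jωL = j·9488·0.0194 = 0 + j184.1 Ω
Step 3 — Series combination: Z_total = R + L = 80.2 + j184.1 Ω = 200.8∠66.5° Ω.

Z = 80.2 + j184.1 Ω = 200.8∠66.5° Ω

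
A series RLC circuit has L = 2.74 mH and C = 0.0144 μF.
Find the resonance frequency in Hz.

Step 1 — Resonance condition Im(Z)=0 gives ω₀ = 1/√(LC).
Step 2 — ω₀ = 1/√(0.00274·1.44e-08) = 1.592e+05 rad/s.
Step 3 — f₀ = ω₀/(2π) = 2.534e+04 Hz.

f₀ = 2.534e+04 Hz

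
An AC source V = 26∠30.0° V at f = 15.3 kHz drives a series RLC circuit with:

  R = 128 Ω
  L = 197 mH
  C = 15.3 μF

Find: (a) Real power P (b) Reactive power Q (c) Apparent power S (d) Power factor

Step 1 — Angular frequency: ω = 2π·f = 2π·1.53e+04 = 9.613e+04 rad/s.
Step 2 — Component impedances:
  R: Z = R = 128 Ω
  L: Z = jωL = j·9.613e+04·0.197 = 0 + j1.894e+04 Ω
  C: Z = 1/(jωC) = -j/(ω·C) = 0 - j0.6799 Ω
Step 3 — Series combination: Z_total = R + L + C = 128 + j1.894e+04 Ω = 1.894e+04∠89.6° Ω.
Step 4 — Source phasor: V = 26∠30.0° V = 22.52 + j13 V.
Step 5 — Current: I = V / Z = 0.0006945 - j0.001184 A = 0.001373∠-59.6° A.
Step 6 — Complex power: S = V·I* = 0.0002413 + j0.03569 VA.
Step 7 — Real power: P = Re(S) = 0.0002413 W.
Step 8 — Reactive power: Q = Im(S) = 0.03569 VAR.
Step 9 — Apparent power: |S| = 0.0357 VA.
Step 10 — Power factor: PF = P/|S| = 0.006759 (lagging).

(a) P = 0.0002413 W  (b) Q = 0.03569 VAR  (c) S = 0.0357 VA  (d) PF = 0.006759 (lagging)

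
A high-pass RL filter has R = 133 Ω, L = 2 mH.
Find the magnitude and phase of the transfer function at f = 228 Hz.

Step 1 — Angular frequency: ω = 2π·228 = 1433 rad/s.
Step 2 — Transfer function: H(jω) = jωL/(R + jωL).
Step 3 — Numerator jωL = j·2.865; denominator R + jωL = 133 + j2.865.
Step 4 — H = 0.0004639 + j0.02153.
Step 5 — Magnitude: |H| = 0.02154 (-33.3 dB); phase: φ = 88.8°.

|H| = 0.02154 (-33.3 dB), φ = 88.8°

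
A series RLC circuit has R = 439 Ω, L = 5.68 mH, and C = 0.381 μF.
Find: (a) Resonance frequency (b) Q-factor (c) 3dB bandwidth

Step 1 — Resonance condition Im(Z)=0 gives ω₀ = 1/√(LC).
Step 2 — ω₀ = 1/√(0.00568·3.81e-07) = 2.15e+04 rad/s.
Step 3 — f₀ = ω₀/(2π) = 3421 Hz.
Step 4 — Series Q: Q = ω₀L/R = 2.15e+04·0.00568/439 = 0.2781.
Step 5 — 3dB bandwidth: Δω = ω₀/Q = 7.729e+04 rad/s; BW = Δω/(2π) = 1.23e+04 Hz.

(a) f₀ = 3421 Hz  (b) Q = 0.2781  (c) BW = 1.23e+04 Hz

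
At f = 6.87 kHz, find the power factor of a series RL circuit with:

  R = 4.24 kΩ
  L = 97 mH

Step 1 — Angular frequency: ω = 2π·f = 2π·6870 = 4.317e+04 rad/s.
Step 2 — Component impedances:
  R: Z = R = 4240 Ω
  L: Z = jωL = j·4.317e+04·0.097 = 0 + j4187 Ω
Step 3 — Series combination: Z_total = R + L = 4240 + j4187 Ω = 5959∠44.6° Ω.
Step 4 — Power factor: PF = cos(φ) = Re(Z)/|Z| = 4240/5959 = 0.7115.
Step 5 — Type: Im(Z) = 4187 ⇒ lagging (phase φ = 44.6°).

PF = 0.7115 (lagging, φ = 44.6°)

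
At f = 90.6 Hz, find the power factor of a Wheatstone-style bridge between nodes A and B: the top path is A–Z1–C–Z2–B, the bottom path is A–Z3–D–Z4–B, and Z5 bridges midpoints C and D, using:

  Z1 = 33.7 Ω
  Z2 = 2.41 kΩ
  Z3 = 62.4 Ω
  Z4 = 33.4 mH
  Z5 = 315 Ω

Step 1 — Angular frequency: ω = 2π·f = 2π·90.6 = 569.3 rad/s.
Step 2 — Component impedances:
  Z1: Z = R = 33.7 Ω
  Z2: Z = R = 2410 Ω
  Z3: Z = R = 62.4 Ω
  Z4: Z = jωL = j·569.3·0.0334 = 0 + j19.01 Ω
  Z5: Z = R = 315 Ω
Step 3 — Bridge requires nodal analysis (the Z5 bridge couples midpoints C and D, so the two paths cannot be reduced to a simple series/parallel combination). Setting node B to ground and injecting 1 A at node A, the 3-node admittance system at A, C, D solves to V_A = Z_AB = 52.15 + j18.29 Ω = 55.26∠19.3° Ω.
Step 4 — Power factor: PF = cos(φ) = Re(Z)/|Z| = 52.15/55.26 = 0.9437.
Step 5 — Type: Im(Z) = 18.29 ⇒ lagging (phase φ = 19.3°).

PF = 0.9437 (lagging, φ = 19.3°)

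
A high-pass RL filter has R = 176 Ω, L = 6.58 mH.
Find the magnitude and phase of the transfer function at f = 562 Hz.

Step 1 — Angular frequency: ω = 2π·562 = 3531 rad/s.
Step 2 — Transfer function: H(jω) = jωL/(R + jωL).
Step 3 — Numerator jωL = j·23.23; denominator R + jωL = 176 + j23.23.
Step 4 — H = 0.01713 + j0.1298.
Step 5 — Magnitude: |H| = 0.1309 (-17.7 dB); phase: φ = 82.5°.

|H| = 0.1309 (-17.7 dB), φ = 82.5°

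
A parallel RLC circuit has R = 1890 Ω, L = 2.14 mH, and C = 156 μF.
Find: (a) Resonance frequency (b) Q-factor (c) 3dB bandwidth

Step 1 — Resonance: ω₀ = 1/√(LC) = 1/√(0.00214·0.000156) = 1731 rad/s.
Step 2 — f₀ = ω₀/(2π) = 275.5 Hz.
Step 3 — Parallel Q: Q = R/(ω₀L) = 1890/(1731·0.00214) = 510.3.
Step 4 — Bandwidth: Δω = ω₀/Q = 3.392 rad/s; BW = Δω/(2π) = 0.5398 Hz.

(a) f₀ = 275.5 Hz  (b) Q = 510.3  (c) BW = 0.5398 Hz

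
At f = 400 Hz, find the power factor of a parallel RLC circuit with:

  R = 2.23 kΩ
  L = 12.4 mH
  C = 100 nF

Step 1 — Angular frequency: ω = 2π·f = 2π·400 = 2513 rad/s.
Step 2 — Component impedances:
  R: Z = R = 2230 Ω
  L: Z = jωL = j·2513·0.0124 = 0 + j31.16 Ω
  C: Z = 1/(jωC) = -j/(ω·C) = 0 - j3979 Ω
Step 3 — Parallel combination: 1/Z_total = 1/R + 1/L + 1/C; Z_total = 0.4423 + j31.4 Ω = 31.41∠89.2° Ω.
Step 4 — Power factor: PF = cos(φ) = Re(Z)/|Z| = 0.4423/31.41 = 0.01408.
Step 5 — Type: Im(Z) = 31.4 ⇒ lagging (phase φ = 89.2°).

PF = 0.01408 (lagging, φ = 89.2°)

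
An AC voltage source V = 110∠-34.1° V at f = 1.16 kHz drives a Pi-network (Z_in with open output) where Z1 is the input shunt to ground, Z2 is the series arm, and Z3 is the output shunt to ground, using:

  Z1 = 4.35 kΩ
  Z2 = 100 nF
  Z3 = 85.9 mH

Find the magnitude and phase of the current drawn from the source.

Step 1 — Angular frequency: ω = 2π·f = 2π·1160 = 7288 rad/s.
Step 2 — Component impedances:
  Z1: Z = R = 4350 Ω
  Z2: Z = 1/(jωC) = -j/(ω·C) = 0 - j1372 Ω
  Z3: Z = jωL = j·7288·0.0859 = 0 + j626.1 Ω
Step 3 — With open output, the series arm Z2 and the output shunt Z3 appear in series to ground: Z2 + Z3 = 0 - j745.9 Ω.
Step 4 — Parallel with input shunt Z1: Z_in = Z1 || (Z2 + Z3) = 124.3 - j724.6 Ω = 735.2∠-80.3° Ω.
Step 5 — Source phasor: V = 110∠-34.1° V = 91.09 - j61.67 V.
Step 6 — Ohm's law: I = V / Z_total = (91.09 - j61.67) / (124.3 - j724.6) = 0.1036 + j0.1079 A.
Step 7 — Convert to polar: |I| = 0.1496 A, ∠I = 46.2°.

I = 0.1496∠46.2° A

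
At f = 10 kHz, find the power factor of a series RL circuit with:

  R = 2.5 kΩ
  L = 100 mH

Step 1 — Angular frequency: ω = 2π·f = 2π·1e+04 = 6.283e+04 rad/s.
Step 2 — Component impedances:
  R: Z = R = 2500 Ω
  L: Z = jωL = j·6.283e+04·0.1 = 0 + j6283 Ω
Step 3 — Series combination: Z_total = R + L = 2500 + j6283 Ω = 6762∠68.3° Ω.
Step 4 — Power factor: PF = cos(φ) = Re(Z)/|Z| = 2500/6762 = 0.3697.
Step 5 — Type: Im(Z) = 6283 ⇒ lagging (phase φ = 68.3°).

PF = 0.3697 (lagging, φ = 68.3°)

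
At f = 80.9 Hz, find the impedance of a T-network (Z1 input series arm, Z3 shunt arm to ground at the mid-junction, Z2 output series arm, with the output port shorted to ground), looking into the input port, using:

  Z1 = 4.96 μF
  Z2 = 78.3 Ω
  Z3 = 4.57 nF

Step 1 — Angular frequency: ω = 2π·f = 2π·80.9 = 508.3 rad/s.
Step 2 — Component impedances:
  Z1: Z = 1/(jωC) = -j/(ω·C) = 0 - j396.6 Ω
  Z2: Z = R = 78.3 Ω
  Z3: Z = 1/(jωC) = -j/(ω·C) = 0 - j4.305e+05 Ω
Step 3 — With the output port shorted to ground, the output series arm Z2 runs from the junction to ground; the shunt arm Z3 also runs from the junction to ground. They appear in parallel: Z3 || Z2 = 78.3 - j0.01424 Ω.
Step 4 — Series with input arm Z1: Z_in = Z1 + (Z3 || Z2) = 78.3 - j396.6 Ω = 404.3∠-78.8° Ω.

Z = 78.3 - j396.6 Ω = 404.3∠-78.8° Ω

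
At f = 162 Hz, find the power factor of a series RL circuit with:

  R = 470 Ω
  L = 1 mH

Step 1 — Angular frequency: ω = 2π·f = 2π·162 = 1018 rad/s.
Step 2 — Component impedances:
  R: Z = R = 470 Ω
  L: Z = jωL = j·1018·0.001 = 0 + j1.018 Ω
Step 3 — Series combination: Z_total = R + L = 470 + j1.018 Ω = 470∠0.1° Ω.
Step 4 — Power factor: PF = cos(φ) = Re(Z)/|Z| = 470/470 = 1.
Step 5 — Type: Im(Z) = 1.018 ⇒ lagging (phase φ = 0.1°).

PF = 1 (lagging, φ = 0.1°)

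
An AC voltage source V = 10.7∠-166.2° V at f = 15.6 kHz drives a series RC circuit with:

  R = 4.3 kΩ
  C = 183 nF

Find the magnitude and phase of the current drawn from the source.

Step 1 — Angular frequency: ω = 2π·f = 2π·1.56e+04 = 9.802e+04 rad/s.
Step 2 — Component impedances:
  R: Z = R = 4300 Ω
  C: Z = 1/(jωC) = -j/(ω·C) = 0 - j55.75 Ω
Step 3 — Series combination: Z_total = R + C = 4300 - j55.75 Ω = 4300∠-0.7° Ω.
Step 4 — Source phasor: V = 10.7∠-166.2° V = -10.39 - j2.552 V.
Step 5 — Ohm's law: I = V / Z_total = (-10.39 - j2.552) / (4300 - j55.75) = -0.002408 - j0.0006248 A.
Step 6 — Convert to polar: |I| = 0.002488 A, ∠I = -165.5°.

I = 0.002488∠-165.5° A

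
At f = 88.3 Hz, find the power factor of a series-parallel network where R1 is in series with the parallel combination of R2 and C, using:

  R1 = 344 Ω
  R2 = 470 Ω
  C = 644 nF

Step 1 — Angular frequency: ω = 2π·f = 2π·88.3 = 554.8 rad/s.
Step 2 — Component impedances:
  R1: Z = R = 344 Ω
  R2: Z = R = 470 Ω
  C: Z = 1/(jωC) = -j/(ω·C) = 0 - j2799 Ω
Step 3 — Parallel branch: R2 || C = 1/(1/R2 + 1/C) = 457.1 - j76.76 Ω.
Step 4 — Series with R1: Z_total = R1 + (R2 || C) = 801.1 - j76.76 Ω = 804.8∠-5.5° Ω.
Step 5 — Power factor: PF = cos(φ) = Re(Z)/|Z| = 801.1/804.8 = 0.9954.
Step 6 — Type: Im(Z) = -76.76 ⇒ leading (phase φ = -5.5°).

PF = 0.9954 (leading, φ = -5.5°)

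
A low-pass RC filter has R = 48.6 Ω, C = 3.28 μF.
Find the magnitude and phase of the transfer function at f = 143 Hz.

Step 1 — Angular frequency: ω = 2π·143 = 898.5 rad/s.
Step 2 — Transfer function: H(jω) = 1/(1 + jωRC).
Step 3 — Denominator: 1 + jωRC = 1 + j·898.5·48.6·3.28e-06 = 1 + j0.1432.
Step 4 — H = 0.9799 - j0.1403.
Step 5 — Magnitude: |H| = 0.9899 (-0.1 dB); phase: φ = -8.2°.

|H| = 0.9899 (-0.1 dB), φ = -8.2°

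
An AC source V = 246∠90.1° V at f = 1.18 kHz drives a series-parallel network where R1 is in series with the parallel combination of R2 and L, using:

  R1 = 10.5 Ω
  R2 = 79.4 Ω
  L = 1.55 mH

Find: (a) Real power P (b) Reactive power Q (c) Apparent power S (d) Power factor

Step 1 — Angular frequency: ω = 2π·f = 2π·1180 = 7414 rad/s.
Step 2 — Component impedances:
  R1: Z = R = 10.5 Ω
  R2: Z = R = 79.4 Ω
  L: Z = jωL = j·7414·0.00155 = 0 + j11.49 Ω
Step 3 — Parallel branch: R2 || L = 1/(1/R2 + 1/L) = 1.629 + j11.26 Ω.
Step 4 — Series with R1: Z_total = R1 + (R2 || L) = 12.13 + j11.26 Ω = 16.55∠42.9° Ω.
Step 5 — Source phasor: V = 246∠90.1° V = -0.4294 + j246 V.
Step 6 — Current: I = V / Z = 10.09 + j10.91 A = 14.87∠47.2° A.
Step 7 — Complex power: S = V·I* = 2681 + j2488 VA.
Step 8 — Real power: P = Re(S) = 2681 W.
Step 9 — Reactive power: Q = Im(S) = 2488 VAR.
Step 10 — Apparent power: |S| = 3657 VA.
Step 11 — Power factor: PF = P/|S| = 0.733 (lagging).

(a) P = 2681 W  (b) Q = 2488 VAR  (c) S = 3657 VA  (d) PF = 0.733 (lagging)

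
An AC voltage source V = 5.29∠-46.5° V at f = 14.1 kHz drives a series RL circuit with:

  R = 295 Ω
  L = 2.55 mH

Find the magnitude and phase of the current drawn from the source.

Step 1 — Angular frequency: ω = 2π·f = 2π·1.41e+04 = 8.859e+04 rad/s.
Step 2 — Component impedances:
  R: Z = R = 295 Ω
  L: Z = jωL = j·8.859e+04·0.00255 = 0 + j225.9 Ω
Step 3 — Series combination: Z_total = R + L = 295 + j225.9 Ω = 371.6∠37.4° Ω.
Step 4 — Source phasor: V = 5.29∠-46.5° V = 3.641 - j3.837 V.
Step 5 — Ohm's law: I = V / Z_total = (3.641 - j3.837) / (295 + j225.9) = 0.001502 - j0.01416 A.
Step 6 — Convert to polar: |I| = 0.01424 A, ∠I = -83.9°.

I = 0.01424∠-83.9° A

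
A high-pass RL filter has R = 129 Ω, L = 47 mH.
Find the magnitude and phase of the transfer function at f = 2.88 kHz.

Step 1 — Angular frequency: ω = 2π·2880 = 1.81e+04 rad/s.
Step 2 — Transfer function: H(jω) = jωL/(R + jωL).
Step 3 — Numerator jωL = j·850.5; denominator R + jωL = 129 + j850.5.
Step 4 — H = 0.9775 + j0.1483.
Step 5 — Magnitude: |H| = 0.9887 (-0.1 dB); phase: φ = 8.6°.

|H| = 0.9887 (-0.1 dB), φ = 8.6°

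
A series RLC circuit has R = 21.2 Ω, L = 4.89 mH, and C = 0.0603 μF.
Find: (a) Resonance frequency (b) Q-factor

Step 1 — Resonance condition Im(Z)=0 gives ω₀ = 1/√(LC).
Step 2 — ω₀ = 1/√(0.00489·6.03e-08) = 5.824e+04 rad/s.
Step 3 — f₀ = ω₀/(2π) = 9268 Hz.
Step 4 — Series Q: Q = ω₀L/R = 5.824e+04·0.00489/21.2 = 13.43.

(a) f₀ = 9268 Hz  (b) Q = 13.43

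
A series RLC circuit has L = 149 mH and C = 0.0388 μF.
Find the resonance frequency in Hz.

Step 1 — Resonance condition Im(Z)=0 gives ω₀ = 1/√(LC).
Step 2 — ω₀ = 1/√(0.149·3.88e-08) = 1.315e+04 rad/s.
Step 3 — f₀ = ω₀/(2π) = 2093 Hz.

f₀ = 2093 Hz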